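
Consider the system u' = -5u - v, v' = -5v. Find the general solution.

u(t) = -C_1e^(-5t) - C_2te^(-5t) - 3C_2e^(-5t), v(t) = C_2e^(-5t)

Coefficient matrix A = [[-5, -1], [0, -5]].
Characteristic polynomial det(A - λI) = λ^2 + 10λ + 25 = 0.
Single eigenvalue λ = -5 with algebraic multiplicity 2.
Eigenvector v = (-1,0); generalized eigenvector w with (A-λI)w=v is (-3,1).
General solution: e^(-5t)[C_1·v + C_2·(t·v + w)].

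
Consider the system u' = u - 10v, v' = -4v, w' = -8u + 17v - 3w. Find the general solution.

Coefficient matrix A = [[1, -10, 0], [0, -4, 0], [-8, 17, -3]].
det(A - λI) = 0 gives eigenvalues λ = 1, -4, -3.
For λ=1: eigenvector (1,0,-2).
For λ=-4: eigenvector (2,1,-1).
For λ=-3: eigenvector (0,0,1).
General solution: c_1e^(t)(1,0,-2) + c_2e^(-4t)(2,1,-1) + c_3e^(-3t)(0,0,1).

u(t) = c_1e^(t) + 2c_2e^(-4t), v(t) = c_2e^(-4t), w(t) = -2c_1e^(t) - c_2e^(-4t) + c_3e^(-3t)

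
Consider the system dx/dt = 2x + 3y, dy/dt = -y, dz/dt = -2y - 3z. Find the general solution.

Coefficient matrix A = [[2, 3, 0], [0, -1, 0], [0, -2, -3]].
det(A - λI) = 0 gives eigenvalues λ = 2, -3, -1.
For λ=2: eigenvector (1,0,0).
For λ=-3: eigenvector (0,0,1).
For λ=-1: eigenvector (1,-1,1).
General solution: K_1e^(2t)(1,0,0) + K_2e^(-3t)(0,0,1) + K_3e^(-t)(1,-1,1).

x(t) = K_1e^(2t) + K_3e^(-t), y(t) = -K_3e^(-t), z(t) = K_2e^(-3t) + K_3e^(-t)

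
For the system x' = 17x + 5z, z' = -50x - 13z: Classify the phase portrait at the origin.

A = [[17,5],[-50,-13]]; det(A-λI) = λ^2 - 4λ + 29.
λ = 2 ± 5i: positive real part.

unstable spiral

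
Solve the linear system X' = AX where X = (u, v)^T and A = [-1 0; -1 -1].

Coefficient matrix A = [[-1, 0], [-1, -1]].
Characteristic polynomial det(A - λI) = λ^2 + 2λ + 1 = 0.
Single eigenvalue λ = -1 with algebraic multiplicity 2.
Eigenvector v = (0,1); generalized eigenvector w with (A-λI)w=v is (-1,0).
General solution: e^(-t)[c_1·v + c_2·(t·v + w)].

u(t) = -c_2e^(-t), v(t) = c_1e^(-t) + c_2te^(-t)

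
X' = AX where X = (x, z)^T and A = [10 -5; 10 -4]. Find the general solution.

Coefficient matrix A = [[10, -5], [10, -4]].
Characteristic polynomial det(A - λI) = λ^2 - 6λ + 10 = 0.
Eigenvalues λ = 3 ± i (complex conjugate pair).
For λ=3+i: an eigenvector is (2,3) - i(-1,-1) = (2 + i, 3 + i).
A real fundamental pair from Re and Im of e^((3+i)t)v: X_1 = e^(3t)(cos(t)·(2,3) + sin(t)·(-1,-1)), X_2 = e^(3t)(sin(t)·(2,3) - cos(t)·(-1,-1)).
General solution: c_1X_1 + c_2X_2.

x(t) = -c_1e^(3t)sin(t) + 2c_1e^(3t)cos(t) + 2c_2e^(3t)sin(t) + c_2e^(3t)cos(t), z(t) = -c_1e^(3t)sin(t) + 3c_1e^(3t)cos(t) + 3c_2e^(3t)sin(t) + c_2e^(3t)cos(t)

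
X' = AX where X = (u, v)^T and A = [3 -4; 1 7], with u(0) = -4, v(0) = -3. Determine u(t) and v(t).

Coefficient matrix A = [[3, -4], [1, 7]].
Characteristic polynomial det(A - λI) = λ^2 - 10λ + 25 = 0.
Single eigenvalue λ = 5 with algebraic multiplicity 2.
Eigenvector v = (2,-1); generalized eigenvector w with (A-λI)w=v is (-3,1).
General solution: e^(5t)[K_1·v + K_2·(t·v + w)].
Applying u(0)=-4, v(0)=-3 gives K_1=13, K_2=10.

u(t) = 20te^(5t) - 4e^(5t), v(t) = -10te^(5t) - 3e^(5t)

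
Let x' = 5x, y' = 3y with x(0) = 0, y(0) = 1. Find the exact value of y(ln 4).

64

A = [[5,0],[0,3]]; eigenvalues λ = 3, 5.
Eigenvectors: (0,-1) for λ=3, (1,0) for λ=5.
From the initial condition, c_1 = -1, c_2 = 0.
y(ln 4) = (-1)(4^3)(-1) + (0)(4^5)(0) = 64.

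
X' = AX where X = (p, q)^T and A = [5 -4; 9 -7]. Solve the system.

p(t) = -2c_1e^(-t) - 2c_2te^(-t) - c_2e^(-t), q(t) = -3c_1e^(-t) - 3c_2te^(-t) - c_2e^(-t)

Coefficient matrix A = [[5, -4], [9, -7]].
Characteristic polynomial det(A - λI) = λ^2 + 2λ + 1 = 0.
Single eigenvalue λ = -1 with algebraic multiplicity 2.
Eigenvector v = (-2,-3); generalized eigenvector w with (A-λI)w=v is (-1,-1).
General solution: e^(-t)[c_1·v + c_2·(t·v + w)].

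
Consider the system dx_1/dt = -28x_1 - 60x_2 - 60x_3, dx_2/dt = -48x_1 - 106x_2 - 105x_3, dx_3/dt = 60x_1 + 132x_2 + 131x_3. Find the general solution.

x_1(t) = 5c_1e^(-4t) - 2c_2e^(2t), x_2(t) = 10c_1e^(-4t) - 3c_2e^(2t) - c_3e^(-t), x_3(t) = -12c_1e^(-4t) + 4c_2e^(2t) + c_3e^(-t)

Coefficient matrix A = [[-28, -60, -60], [-48, -106, -105], [60, 132, 131]].
det(A - λI) = 0 gives eigenvalues λ = -4, 2, -1.
For λ=-4: eigenvector (5,10,-12).
For λ=2: eigenvector (-2,-3,4).
For λ=-1: eigenvector (0,-1,1).
General solution: c_1e^(-4t)(5,10,-12) + c_2e^(2t)(-2,-3,4) + c_3e^(-t)(0,-1,1).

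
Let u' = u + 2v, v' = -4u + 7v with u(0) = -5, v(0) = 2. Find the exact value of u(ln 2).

A = [[1,2],[-4,7]]; eigenvalues λ = 3, 5.
Eigenvectors: (-1,-1) for λ=3, (-1,-2) for λ=5.
From the initial condition, c_1 = 12, c_2 = -7.
u(ln 2) = (12)(2^3)(-1) + (-7)(2^5)(-1) = 128.

128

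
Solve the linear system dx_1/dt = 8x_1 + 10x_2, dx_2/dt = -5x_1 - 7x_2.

x_1(t) = 2c_1e^(3t) - c_2e^(-2t), x_2(t) = -c_1e^(3t) + c_2e^(-2t)

Coefficient matrix A = [[8, 10], [-5, -7]].
Characteristic polynomial det(A - λI) = λ^2 - λ - 6 = 0.
Eigenvalues λ = 3, -2.
For λ=3: (A-λI) row 1 is [5, 10], so an eigenvector is (2, -1).
For λ=-2: (A-λI) row 1 is [10, 10], so an eigenvector is (-1, 1).
General solution: c_1e^(3t)(2,-1) + c_2e^(-2t)(-1,1).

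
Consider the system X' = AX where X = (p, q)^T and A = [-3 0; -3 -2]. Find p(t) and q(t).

Coefficient matrix A = [[-3, 0], [-3, -2]].
Characteristic polynomial det(A - λI) = λ^2 + 5λ + 6 = 0.
Eigenvalues λ = -2, -3.
For λ=-2: (A-λI) row 1 is [-1, 0], so an eigenvector is (0, 1).
For λ=-3: (A-λI) row 2 is [-3, 1], so an eigenvector is (-1, -3).
General solution: C_1e^(-2t)(0,1) + C_2e^(-3t)(-1,-3).

p(t) = -C_2e^(-3t), q(t) = C_1e^(-2t) - 3C_2e^(-3t)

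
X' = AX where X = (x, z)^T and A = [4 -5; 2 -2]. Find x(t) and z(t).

x(t) = -K_1e^(t)sin(t) - 2K_1e^(t)cos(t) - 2K_2e^(t)sin(t) + K_2e^(t)cos(t), z(t) = -K_1e^(t)sin(t) - K_1e^(t)cos(t) - K_2e^(t)sin(t) + K_2e^(t)cos(t)

Coefficient matrix A = [[4, -5], [2, -2]].
Characteristic polynomial det(A - λI) = λ^2 - 2λ + 2 = 0.
Eigenvalues λ = 1 ± i (complex conjugate pair).
For λ=1+i: an eigenvector is (-2,-1) - i(-1,-1) = (-2 + i, -1 + i).
A real fundamental pair from Re and Im of e^((1+i)t)v: X_1 = e^(t)(cos(t)·(-2,-1) + sin(t)·(-1,-1)), X_2 = e^(t)(sin(t)·(-2,-1) - cos(t)·(-1,-1)).
General solution: K_1X_1 + K_2X_2.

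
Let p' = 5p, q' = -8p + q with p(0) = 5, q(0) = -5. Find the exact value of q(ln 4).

-10220

A = [[5,0],[-8,1]]; eigenvalues λ = 1, 5.
Eigenvectors: (0,1) for λ=1, (1,-2) for λ=5.
From the initial condition, c_1 = 5, c_2 = 5.
q(ln 4) = (5)(4^1)(1) + (5)(4^5)(-2) = -10220.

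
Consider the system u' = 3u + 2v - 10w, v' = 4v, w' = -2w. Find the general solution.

u(t) = c_1e^(3t) + 2c_2e^(-2t) + 2c_3e^(4t), v(t) = c_3e^(4t), w(t) = c_2e^(-2t)

Coefficient matrix A = [[3, 2, -10], [0, 4, 0], [0, 0, -2]].
det(A - λI) = 0 gives eigenvalues λ = 3, -2, 4.
For λ=3: eigenvector (1,0,0).
For λ=-2: eigenvector (2,0,1).
For λ=4: eigenvector (2,1,0).
General solution: c_1e^(3t)(1,0,0) + c_2e^(-2t)(2,0,1) + c_3e^(4t)(2,1,0).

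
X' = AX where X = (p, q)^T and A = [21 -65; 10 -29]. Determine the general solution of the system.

Coefficient matrix A = [[21, -65], [10, -29]].
Characteristic polynomial det(A - λI) = λ^2 + 8λ + 41 = 0.
Eigenvalues λ = -4 ± 5i (complex conjugate pair).
For λ=-4+5i: an eigenvector is (-3,-1) - i(-2,-1) = (-3 + 2i, -1 + i).
A real fundamental pair from Re and Im of e^((-4+5i)t)v: X_1 = e^(-4t)(cos(5t)·(-3,-1) + sin(5t)·(-2,-1)), X_2 = e^(-4t)(sin(5t)·(-3,-1) - cos(5t)·(-2,-1)).
General solution: K_1X_1 + K_2X_2.

p(t) = -2K_1e^(-4t)sin(5t) - 3K_1e^(-4t)cos(5t) - 3K_2e^(-4t)sin(5t) + 2K_2e^(-4t)cos(5t), q(t) = -K_1e^(-4t)sin(5t) - K_1e^(-4t)cos(5t) - K_2e^(-4t)sin(5t) + K_2e^(-4t)cos(5t)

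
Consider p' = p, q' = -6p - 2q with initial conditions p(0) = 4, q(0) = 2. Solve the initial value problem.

p(t) = 4e^(t), q(t) = -8e^(t) + 10e^(-2t)

Coefficient matrix A = [[1, 0], [-6, -2]].
Characteristic polynomial det(A - λI) = λ^2 + λ - 2 = 0.
Eigenvalues λ = 1, -2.
For λ=1: (A-λI) row 2 is [-6, -3], so an eigenvector is (-1, 2).
For λ=-2: (A-λI) row 1 is [3, 0], so an eigenvector is (0, -1).
General solution: C_1e^(t)(-1,2) + C_2e^(-2t)(0,-1).
Applying p(0)=4, q(0)=2 gives C_1=-4, C_2=-10.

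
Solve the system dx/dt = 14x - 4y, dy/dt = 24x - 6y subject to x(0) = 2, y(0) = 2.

Coefficient matrix A = [[14, -4], [24, -6]].
Characteristic polynomial det(A - λI) = λ^2 - 8λ + 12 = 0.
Eigenvalues λ = 6, 2.
For λ=6: (A-λI) row 1 is [8, -4], so an eigenvector is (-1, -2).
For λ=2: (A-λI) row 1 is [12, -4], so an eigenvector is (-1, -3).
General solution: c_1e^(6t)(-1,-2) + c_2e^(2t)(-1,-3).
Applying x(0)=2, y(0)=2 gives c_1=-4, c_2=2.

x(t) = 4e^(6t) - 2e^(2t), y(t) = 8e^(6t) - 6e^(2t)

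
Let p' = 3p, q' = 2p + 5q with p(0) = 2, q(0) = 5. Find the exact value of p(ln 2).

A = [[3,0],[2,5]]; eigenvalues λ = 5, 3.
Eigenvectors: (0,1) for λ=5, (-1,1) for λ=3.
From the initial condition, c_1 = 7, c_2 = -2.
p(ln 2) = (7)(2^5)(0) + (-2)(2^3)(-1) = 16.

16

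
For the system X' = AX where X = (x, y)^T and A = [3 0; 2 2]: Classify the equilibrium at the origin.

A = [[3,0],[2,2]]; det(A-λI) = λ^2 - 5λ + 6.
λ = 3, 2: both positive.

unstable node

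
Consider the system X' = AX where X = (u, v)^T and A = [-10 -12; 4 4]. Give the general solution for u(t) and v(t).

Coefficient matrix A = [[-10, -12], [4, 4]].
Characteristic polynomial det(A - λI) = λ^2 + 6λ + 8 = 0.
Eigenvalues λ = -2, -4.
For λ=-2: (A-λI) row 1 is [-8, -12], so an eigenvector is (3, -2).
For λ=-4: (A-λI) row 1 is [-6, -12], so an eigenvector is (2, -1).
General solution: C_1e^(-2t)(3,-2) + C_2e^(-4t)(2,-1).

u(t) = 3C_1e^(-2t) + 2C_2e^(-4t), v(t) = -2C_1e^(-2t) - C_2e^(-4t)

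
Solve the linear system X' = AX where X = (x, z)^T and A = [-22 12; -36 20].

x(t) = -2c_1e^(-4t) - c_2e^(2t), z(t) = -3c_1e^(-4t) - 2c_2e^(2t)

Coefficient matrix A = [[-22, 12], [-36, 20]].
Characteristic polynomial det(A - λI) = λ^2 + 2λ - 8 = 0.
Eigenvalues λ = -4, 2.
For λ=-4: (A-λI) row 1 is [-18, 12], so an eigenvector is (-2, -3).
For λ=2: (A-λI) row 1 is [-24, 12], so an eigenvector is (-1, -2).
General solution: c_1e^(-4t)(-2,-3) + c_2e^(2t)(-1,-2).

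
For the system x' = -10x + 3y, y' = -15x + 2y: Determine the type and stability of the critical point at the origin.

A = [[-10,3],[-15,2]]; det(A-λI) = λ^2 + 8λ + 25.
λ = -4 ± 3i: negative real part.

stable spiral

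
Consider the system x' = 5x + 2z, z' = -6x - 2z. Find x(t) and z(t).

Coefficient matrix A = [[5, 2], [-6, -2]].
Characteristic polynomial det(A - λI) = λ^2 - 3λ + 2 = 0.
Eigenvalues λ = 1, 2.
For λ=1: (A-λI) row 1 is [4, 2], so an eigenvector is (1, -2).
For λ=2: (A-λI) row 1 is [3, 2], so an eigenvector is (-2, 3).
General solution: c_1e^(t)(1,-2) + c_2e^(2t)(-2,3).

x(t) = c_1e^(t) - 2c_2e^(2t), z(t) = -2c_1e^(t) + 3c_2e^(2t)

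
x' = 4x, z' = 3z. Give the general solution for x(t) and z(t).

Coefficient matrix A = [[4, 0], [0, 3]].
Characteristic polynomial det(A - λI) = λ^2 - 7λ + 12 = 0.
Eigenvalues λ = 3, 4.
For λ=3: (A-λI) row 1 is [1, 0], so an eigenvector is (0, -1).
For λ=4: (A-λI) row 2 is [0, -1], so an eigenvector is (1, 0).
General solution: K_1e^(3t)(0,-1) + K_2e^(4t)(1,0).

x(t) = K_2e^(4t), z(t) = -K_1e^(3t)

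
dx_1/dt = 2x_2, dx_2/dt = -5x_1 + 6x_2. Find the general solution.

Coefficient matrix A = [[0, 2], [-5, 6]].
Characteristic polynomial det(A - λI) = λ^2 - 6λ + 10 = 0.
Eigenvalues λ = 3 ± i (complex conjugate pair).
For λ=3+i: an eigenvector is (-1,-1) - i(1,2) = (-1 - i, -1 - 2i).
A real fundamental pair from Re and Im of e^((3+i)t)v: X_1 = e^(3t)(cos(t)·(-1,-1) + sin(t)·(1,2)), X_2 = e^(3t)(sin(t)·(-1,-1) - cos(t)·(1,2)).
General solution: K_1X_1 + K_2X_2.

x_1(t) = K_1e^(3t)sin(t) - K_1e^(3t)cos(t) - K_2e^(3t)sin(t) - K_2e^(3t)cos(t), x_2(t) = 2K_1e^(3t)sin(t) - K_1e^(3t)cos(t) - K_2e^(3t)sin(t) - 2K_2e^(3t)cos(t)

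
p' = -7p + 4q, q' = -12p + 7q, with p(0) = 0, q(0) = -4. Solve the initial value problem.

p(t) = -8e^(t) + 8e^(-t), q(t) = -16e^(t) + 12e^(-t)

Coefficient matrix A = [[-7, 4], [-12, 7]].
Characteristic polynomial det(A - λI) = λ^2 - 1 = 0.
Eigenvalues λ = -1, 1.
For λ=-1: (A-λI) row 1 is [-6, 4], so an eigenvector is (-2, -3).
For λ=1: (A-λI) row 1 is [-8, 4], so an eigenvector is (-1, -2).
General solution: K_1e^(-t)(-2,-3) + K_2e^(t)(-1,-2).
Applying p(0)=0, q(0)=-4 gives K_1=-4, K_2=8.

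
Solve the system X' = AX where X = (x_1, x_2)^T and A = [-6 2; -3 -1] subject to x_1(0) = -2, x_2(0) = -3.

Coefficient matrix A = [[-6, 2], [-3, -1]].
Characteristic polynomial det(A - λI) = λ^2 + 7λ + 12 = 0.
Eigenvalues λ = -3, -4.
For λ=-3: (A-λI) row 1 is [-3, 2], so an eigenvector is (2, 3).
For λ=-4: (A-λI) row 1 is [-2, 2], so an eigenvector is (1, 1).
General solution: K_1e^(-3t)(2,3) + K_2e^(-4t)(1,1).
Applying x_1(0)=-2, x_2(0)=-3 gives K_1=-1, K_2=0.

x_1(t) = -2e^(-3t), x_2(t) = -3e^(-3t)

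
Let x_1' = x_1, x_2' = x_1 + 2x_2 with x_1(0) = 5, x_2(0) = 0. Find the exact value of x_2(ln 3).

30

A = [[1,0],[1,2]]; eigenvalues λ = 1, 2.
Eigenvectors: (1,-1) for λ=1, (0,-1) for λ=2.
From the initial condition, c_1 = 5, c_2 = -5.
x_2(ln 3) = (5)(3^1)(-1) + (-5)(3^2)(-1) = 30.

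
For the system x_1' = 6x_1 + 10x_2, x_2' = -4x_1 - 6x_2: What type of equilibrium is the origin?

A = [[6,10],[-4,-6]]; det(A-λI) = λ^2 + 4.
λ = 0 ± 2i: zero real part.

center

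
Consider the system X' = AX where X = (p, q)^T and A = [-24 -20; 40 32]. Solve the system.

p(t) = C_1e^(4t)sin(4t) + 2C_1e^(4t)cos(4t) + 2C_2e^(4t)sin(4t) - C_2e^(4t)cos(4t), q(t) = -C_1e^(4t)sin(4t) - 3C_1e^(4t)cos(4t) - 3C_2e^(4t)sin(4t) + C_2e^(4t)cos(4t)

Coefficient matrix A = [[-24, -20], [40, 32]].
Characteristic polynomial det(A - λI) = λ^2 - 8λ + 32 = 0.
Eigenvalues λ = 4 ± 4i (complex conjugate pair).
For λ=4+4i: an eigenvector is (2,-3) - i(1,-1) = (2 - i, -3 + i).
A real fundamental pair from Re and Im of e^((4+4i)t)v: X_1 = e^(4t)(cos(4t)·(2,-3) + sin(4t)·(1,-1)), X_2 = e^(4t)(sin(4t)·(2,-3) - cos(4t)·(1,-1)).
General solution: C_1X_1 + C_2X_2.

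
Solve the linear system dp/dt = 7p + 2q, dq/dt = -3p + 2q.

p(t) = -c_1e^(5t) + 2c_2e^(4t), q(t) = c_1e^(5t) - 3c_2e^(4t)

Coefficient matrix A = [[7, 2], [-3, 2]].
Characteristic polynomial det(A - λI) = λ^2 - 9λ + 20 = 0.
Eigenvalues λ = 5, 4.
For λ=5: (A-λI) row 1 is [2, 2], so an eigenvector is (-1, 1).
For λ=4: (A-λI) row 1 is [3, 2], so an eigenvector is (2, -3).
General solution: c_1e^(5t)(-1,1) + c_2e^(4t)(2,-3).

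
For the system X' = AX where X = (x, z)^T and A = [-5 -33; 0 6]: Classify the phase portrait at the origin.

A = [[-5,-33],[0,6]]; det(A-λI) = λ^2 - λ - 30.
λ = 6, -5: opposite signs.

saddle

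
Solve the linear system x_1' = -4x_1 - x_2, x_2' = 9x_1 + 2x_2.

Coefficient matrix A = [[-4, -1], [9, 2]].
Characteristic polynomial det(A - λI) = λ^2 + 2λ + 1 = 0.
Single eigenvalue λ = -1 with algebraic multiplicity 2.
Eigenvector v = (1,-3); generalized eigenvector w with (A-λI)w=v is (0,-1).
General solution: e^(-t)[K_1·v + K_2·(t·v + w)].

x_1(t) = K_1e^(-t) + K_2te^(-t), x_2(t) = -3K_1e^(-t) - 3K_2te^(-t) - K_2e^(-t)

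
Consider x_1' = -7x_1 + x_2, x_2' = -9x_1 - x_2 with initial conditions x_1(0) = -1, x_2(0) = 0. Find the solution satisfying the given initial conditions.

Coefficient matrix A = [[-7, 1], [-9, -1]].
Characteristic polynomial det(A - λI) = λ^2 + 8λ + 16 = 0.
Single eigenvalue λ = -4 with algebraic multiplicity 2.
Eigenvector v = (1,3); generalized eigenvector w with (A-λI)w=v is (0,1).
General solution: e^(-4t)[K_1·v + K_2·(t·v + w)].
Applying x_1(0)=-1, x_2(0)=0 gives K_1=-1, K_2=3.

x_1(t) = 3te^(-4t) - e^(-4t), x_2(t) = 9te^(-4t)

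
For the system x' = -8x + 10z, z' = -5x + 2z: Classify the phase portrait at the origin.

stable spiral

A = [[-8,10],[-5,2]]; det(A-λI) = λ^2 + 6λ + 34.
λ = -3 ± 5i: negative real part.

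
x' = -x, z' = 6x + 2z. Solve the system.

Coefficient matrix A = [[-1, 0], [6, 2]].
Characteristic polynomial det(A - λI) = λ^2 - λ - 2 = 0.
Eigenvalues λ = 2, -1.
For λ=2: (A-λI) row 1 is [-3, 0], so an eigenvector is (0, 1).
For λ=-1: (A-λI) row 2 is [6, 3], so an eigenvector is (-1, 2).
General solution: C_1e^(2t)(0,1) + C_2e^(-t)(-1,2).

x(t) = -C_2e^(-t), z(t) = C_1e^(2t) + 2C_2e^(-t)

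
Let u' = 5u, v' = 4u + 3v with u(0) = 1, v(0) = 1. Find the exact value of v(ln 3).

459

A = [[5,0],[4,3]]; eigenvalues λ = 3, 5.
Eigenvectors: (0,-1) for λ=3, (1,2) for λ=5.
From the initial condition, c_1 = 1, c_2 = 1.
v(ln 3) = (1)(3^3)(-1) + (1)(3^5)(2) = 459.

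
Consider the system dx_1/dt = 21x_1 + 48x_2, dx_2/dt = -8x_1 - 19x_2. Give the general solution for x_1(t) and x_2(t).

x_1(t) = 2c_1e^(-3t) - 3c_2e^(5t), x_2(t) = -c_1e^(-3t) + c_2e^(5t)

Coefficient matrix A = [[21, 48], [-8, -19]].
Characteristic polynomial det(A - λI) = λ^2 - 2λ - 15 = 0.
Eigenvalues λ = -3, 5.
For λ=-3: (A-λI) row 1 is [24, 48], so an eigenvector is (2, -1).
For λ=5: (A-λI) row 1 is [16, 48], so an eigenvector is (-3, 1).
General solution: c_1e^(-3t)(2,-1) + c_2e^(5t)(-3,1).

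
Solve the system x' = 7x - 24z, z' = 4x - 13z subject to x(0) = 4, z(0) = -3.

Coefficient matrix A = [[7, -24], [4, -13]].
Characteristic polynomial det(A - λI) = λ^2 + 6λ + 5 = 0.
Eigenvalues λ = -1, -5.
For λ=-1: (A-λI) row 1 is [8, -24], so an eigenvector is (3, 1).
For λ=-5: (A-λI) row 1 is [12, -24], so an eigenvector is (-2, -1).
General solution: C_1e^(-t)(3,1) + C_2e^(-5t)(-2,-1).
Applying x(0)=4, z(0)=-3 gives C_1=10, C_2=13.

x(t) = 30e^(-t) - 26e^(-5t), z(t) = 10e^(-t) - 13e^(-5t)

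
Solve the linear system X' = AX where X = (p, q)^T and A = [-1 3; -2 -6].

p(t) = -3K_1e^(-3t) - K_2e^(-4t), q(t) = 2K_1e^(-3t) + K_2e^(-4t)

Coefficient matrix A = [[-1, 3], [-2, -6]].
Characteristic polynomial det(A - λI) = λ^2 + 7λ + 12 = 0.
Eigenvalues λ = -3, -4.
For λ=-3: (A-λI) row 1 is [2, 3], so an eigenvector is (-3, 2).
For λ=-4: (A-λI) row 1 is [3, 3], so an eigenvector is (-1, 1).
General solution: K_1e^(-3t)(-3,2) + K_2e^(-4t)(-1,1).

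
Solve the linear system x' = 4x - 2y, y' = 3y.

x(t) = 2c_1e^(3t) - c_2e^(4t), y(t) = c_1e^(3t)

Coefficient matrix A = [[4, -2], [0, 3]].
Characteristic polynomial det(A - λI) = λ^2 - 7λ + 12 = 0.
Eigenvalues λ = 3, 4.
For λ=3: (A-λI) row 1 is [1, -2], so an eigenvector is (2, 1).
For λ=4: (A-λI) row 1 is [0, -2], so an eigenvector is (-1, 0).
General solution: c_1e^(3t)(2,1) + c_2e^(4t)(-1,0).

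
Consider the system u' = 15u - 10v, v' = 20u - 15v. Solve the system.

Coefficient matrix A = [[15, -10], [20, -15]].
Characteristic polynomial det(A - λI) = λ^2 - 25 = 0.
Eigenvalues λ = 5, -5.
For λ=5: (A-λI) row 1 is [10, -10], so an eigenvector is (1, 1).
For λ=-5: (A-λI) row 1 is [20, -10], so an eigenvector is (-1, -2).
General solution: K_1e^(5t)(1,1) + K_2e^(-5t)(-1,-2).

u(t) = K_1e^(5t) - K_2e^(-5t), v(t) = K_1e^(5t) - 2K_2e^(-5t)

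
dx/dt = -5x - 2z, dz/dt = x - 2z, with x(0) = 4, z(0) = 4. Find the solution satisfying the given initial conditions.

x(t) = -12e^(-3t) + 16e^(-4t), z(t) = 12e^(-3t) - 8e^(-4t)

Coefficient matrix A = [[-5, -2], [1, -2]].
Characteristic polynomial det(A - λI) = λ^2 + 7λ + 12 = 0.
Eigenvalues λ = -3, -4.
For λ=-3: (A-λI) row 1 is [-2, -2], so an eigenvector is (1, -1).
For λ=-4: (A-λI) row 1 is [-1, -2], so an eigenvector is (-2, 1).
General solution: K_1e^(-3t)(1,-1) + K_2e^(-4t)(-2,1).
Applying x(0)=4, z(0)=4 gives K_1=-12, K_2=-8.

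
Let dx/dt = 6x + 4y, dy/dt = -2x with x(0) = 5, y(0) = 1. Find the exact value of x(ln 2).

A = [[6,4],[-2,0]]; eigenvalues λ = 4, 2.
Eigenvectors: (-2,1) for λ=4, (-1,1) for λ=2.
From the initial condition, c_1 = -6, c_2 = 7.
x(ln 2) = (-6)(2^4)(-2) + (7)(2^2)(-1) = 164.

164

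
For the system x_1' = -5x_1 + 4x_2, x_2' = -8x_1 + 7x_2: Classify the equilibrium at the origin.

saddle

A = [[-5,4],[-8,7]]; det(A-λI) = λ^2 - 2λ - 3.
λ = 3, -1: opposite signs.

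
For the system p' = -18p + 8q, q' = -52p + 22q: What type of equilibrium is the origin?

A = [[-18,8],[-52,22]]; det(A-λI) = λ^2 - 4λ + 20.
λ = 2 ± 4i: positive real part.

unstable spiral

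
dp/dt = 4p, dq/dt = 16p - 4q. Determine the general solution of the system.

p(t) = -K_1e^(4t), q(t) = -2K_1e^(4t) + K_2e^(-4t)

Coefficient matrix A = [[4, 0], [16, -4]].
Characteristic polynomial det(A - λI) = λ^2 - 16 = 0.
Eigenvalues λ = 4, -4.
For λ=4: (A-λI) row 2 is [16, -8], so an eigenvector is (-1, -2).
For λ=-4: (A-λI) row 1 is [8, 0], so an eigenvector is (0, 1).
General solution: K_1e^(4t)(-1,-2) + K_2e^(-4t)(0,1).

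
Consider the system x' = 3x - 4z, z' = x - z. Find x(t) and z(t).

x(t) = 2K_1e^(t) + 2K_2te^(t) - K_2e^(t), z(t) = K_1e^(t) + K_2te^(t) - K_2e^(t)

Coefficient matrix A = [[3, -4], [1, -1]].
Characteristic polynomial det(A - λI) = λ^2 - 2λ + 1 = 0.
Single eigenvalue λ = 1 with algebraic multiplicity 2.
Eigenvector v = (2,1); generalized eigenvector w with (A-λI)w=v is (-1,-1).
General solution: e^(t)[K_1·v + K_2·(t·v + w)].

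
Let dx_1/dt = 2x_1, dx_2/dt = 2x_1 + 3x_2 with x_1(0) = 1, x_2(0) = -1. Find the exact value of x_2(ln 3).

9

A = [[2,0],[2,3]]; eigenvalues λ = 3, 2.
Eigenvectors: (0,-1) for λ=3, (1,-2) for λ=2.
From the initial condition, c_1 = -1, c_2 = 1.
x_2(ln 3) = (-1)(3^3)(-1) + (1)(3^2)(-2) = 9.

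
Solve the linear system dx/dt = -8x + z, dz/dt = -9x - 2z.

Coefficient matrix A = [[-8, 1], [-9, -2]].
Characteristic polynomial det(A - λI) = λ^2 + 10λ + 25 = 0.
Single eigenvalue λ = -5 with algebraic multiplicity 2.
Eigenvector v = (1,3); generalized eigenvector w with (A-λI)w=v is (-1,-2).
General solution: e^(-5t)[K_1·v + K_2·(t·v + w)].

x(t) = K_1e^(-5t) + K_2te^(-5t) - K_2e^(-5t), z(t) = 3K_1e^(-5t) + 3K_2te^(-5t) - 2K_2e^(-5t)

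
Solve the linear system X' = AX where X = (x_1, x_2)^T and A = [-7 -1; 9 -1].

Coefficient matrix A = [[-7, -1], [9, -1]].
Characteristic polynomial det(A - λI) = λ^2 + 8λ + 16 = 0.
Single eigenvalue λ = -4 with algebraic multiplicity 2.
Eigenvector v = (-1,3); generalized eigenvector w with (A-λI)w=v is (1,-2).
General solution: e^(-4t)[K_1·v + K_2·(t·v + w)].

x_1(t) = -K_1e^(-4t) - K_2te^(-4t) + K_2e^(-4t), x_2(t) = 3K_1e^(-4t) + 3K_2te^(-4t) - 2K_2e^(-4t)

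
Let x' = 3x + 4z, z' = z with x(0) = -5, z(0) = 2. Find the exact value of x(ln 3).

-39

A = [[3,4],[0,1]]; eigenvalues λ = 1, 3.
Eigenvectors: (2,-1) for λ=1, (-1,0) for λ=3.
From the initial condition, c_1 = -2, c_2 = 1.
x(ln 3) = (-2)(3^1)(2) + (1)(3^3)(-1) = -39.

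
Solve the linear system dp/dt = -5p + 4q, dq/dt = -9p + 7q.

Coefficient matrix A = [[-5, 4], [-9, 7]].
Characteristic polynomial det(A - λI) = λ^2 - 2λ + 1 = 0.
Single eigenvalue λ = 1 with algebraic multiplicity 2.
Eigenvector v = (-2,-3); generalized eigenvector w with (A-λI)w=v is (-1,-2).
General solution: e^(t)[C_1·v + C_2·(t·v + w)].

p(t) = -2C_1e^(t) - 2C_2te^(t) - C_2e^(t), q(t) = -3C_1e^(t) - 3C_2te^(t) - 2C_2e^(t)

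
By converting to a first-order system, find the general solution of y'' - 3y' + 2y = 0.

Let x_1 = y, x_2 = y'. Then x_1' = x_2 and x_2' = -2x_1 + 3x_2.
A = [[0,1],[-2,3]]; det(A-λI) = λ^2 - 3λ + 2.
Eigenvalues λ = 1, 2 with eigenvectors (1,1), (1,2).

y(t) = K_1e^(t) + K_2e^(2t)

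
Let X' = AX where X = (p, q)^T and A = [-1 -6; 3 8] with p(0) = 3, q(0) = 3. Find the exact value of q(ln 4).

9120

A = [[-1,-6],[3,8]]; eigenvalues λ = 5, 2.
Eigenvectors: (1,-1) for λ=5, (-2,1) for λ=2.
From the initial condition, c_1 = -9, c_2 = -6.
q(ln 4) = (-9)(4^5)(-1) + (-6)(4^2)(1) = 9120.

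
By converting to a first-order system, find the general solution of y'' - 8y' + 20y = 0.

y(t) = C_1e^(4t)cos(2t) + C_2e^(4t)sin(2t)

Let x_1 = y, x_2 = y'. Then x_1' = x_2 and x_2' = -20x_1 + 8x_2.
A = [[0,1],[-20,8]]; det(A-λI) = λ^2 - 8λ + 20.
Eigenvalues λ = 4 ± 2i.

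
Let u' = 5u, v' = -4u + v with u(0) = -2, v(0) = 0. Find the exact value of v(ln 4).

2040

A = [[5,0],[-4,1]]; eigenvalues λ = 5, 1.
Eigenvectors: (1,-1) for λ=5, (0,1) for λ=1.
From the initial condition, c_1 = -2, c_2 = -2.
v(ln 4) = (-2)(4^5)(-1) + (-2)(4^1)(1) = 2040.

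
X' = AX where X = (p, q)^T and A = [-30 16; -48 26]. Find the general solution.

Coefficient matrix A = [[-30, 16], [-48, 26]].
Characteristic polynomial det(A - λI) = λ^2 + 4λ - 12 = 0.
Eigenvalues λ = -6, 2.
For λ=-6: (A-λI) row 1 is [-24, 16], so an eigenvector is (2, 3).
For λ=2: (A-λI) row 1 is [-32, 16], so an eigenvector is (-1, -2).
General solution: C_1e^(-6t)(2,3) + C_2e^(2t)(-1,-2).

p(t) = 2C_1e^(-6t) - C_2e^(2t), q(t) = 3C_1e^(-6t) - 2C_2e^(2t)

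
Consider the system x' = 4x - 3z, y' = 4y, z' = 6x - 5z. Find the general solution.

x(t) = -C_1e^(-2t) + C_3e^(t), y(t) = C_2e^(4t), z(t) = -2C_1e^(-2t) + C_3e^(t)

Coefficient matrix A = [[4, 0, -3], [0, 4, 0], [6, 0, -5]].
det(A - λI) = 0 gives eigenvalues λ = -2, 4, 1.
For λ=-2: eigenvector (-1,0,-2).
For λ=4: eigenvector (0,1,0).
For λ=1: eigenvector (1,0,1).
General solution: C_1e^(-2t)(-1,0,-2) + C_2e^(4t)(0,1,0) + C_3e^(t)(1,0,1).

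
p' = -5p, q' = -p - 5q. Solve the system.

p(t) = -K_2e^(-5t), q(t) = K_1e^(-5t) + K_2te^(-5t) + 3K_2e^(-5t)

Coefficient matrix A = [[-5, 0], [-1, -5]].
Characteristic polynomial det(A - λI) = λ^2 + 10λ + 25 = 0.
Single eigenvalue λ = -5 with algebraic multiplicity 2.
Eigenvector v = (0,1); generalized eigenvector w with (A-λI)w=v is (-1,3).
General solution: e^(-5t)[K_1·v + K_2·(t·v + w)].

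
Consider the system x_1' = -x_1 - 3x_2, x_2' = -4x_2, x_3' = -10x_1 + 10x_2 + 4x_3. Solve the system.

Coefficient matrix A = [[-1, -3, 0], [0, -4, 0], [-10, 10, 4]].
det(A - λI) = 0 gives eigenvalues λ = -4, -1, 4.
For λ=-4: eigenvector (1,1,0).
For λ=-1: eigenvector (-1,0,-2).
For λ=4: eigenvector (0,0,1).
General solution: K_1e^(-4t)(1,1,0) + K_2e^(-t)(-1,0,-2) + K_3e^(4t)(0,0,1).

x_1(t) = K_1e^(-4t) - K_2e^(-t), x_2(t) = K_1e^(-4t), x_3(t) = -2K_2e^(-t) + K_3e^(4t)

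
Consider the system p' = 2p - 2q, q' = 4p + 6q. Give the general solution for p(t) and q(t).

Coefficient matrix A = [[2, -2], [4, 6]].
Characteristic polynomial det(A - λI) = λ^2 - 8λ + 20 = 0.
Eigenvalues λ = 4 ± 2i (complex conjugate pair).
For λ=4+2i: an eigenvector is (1,-1) - i(0,1) = (1, -1 - i).
A real fundamental pair from Re and Im of e^((4+2i)t)v: X_1 = e^(4t)(cos(2t)·(1,-1) + sin(2t)·(0,1)), X_2 = e^(4t)(sin(2t)·(1,-1) - cos(2t)·(0,1)).
General solution: c_1X_1 + c_2X_2.

p(t) = c_1e^(4t)cos(2t) + c_2e^(4t)sin(2t), q(t) = c_1e^(4t)sin(2t) - c_1e^(4t)cos(2t) - c_2e^(4t)sin(2t) - c_2e^(4t)cos(2t)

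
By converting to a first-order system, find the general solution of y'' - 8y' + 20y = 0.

y(t) = c_1e^(4t)cos(2t) + c_2e^(4t)sin(2t)

Let x_1 = y, x_2 = y'. Then x_1' = x_2 and x_2' = -20x_1 + 8x_2.
A = [[0,1],[-20,8]]; det(A-λI) = λ^2 - 8λ + 20.
Eigenvalues λ = 4 ± 2i.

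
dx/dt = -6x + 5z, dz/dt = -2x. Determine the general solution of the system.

x(t) = 2K_1e^(-3t)sin(t) + K_1e^(-3t)cos(t) + K_2e^(-3t)sin(t) - 2K_2e^(-3t)cos(t), z(t) = K_1e^(-3t)sin(t) + K_1e^(-3t)cos(t) + K_2e^(-3t)sin(t) - K_2e^(-3t)cos(t)

Coefficient matrix A = [[-6, 5], [-2, 0]].
Characteristic polynomial det(A - λI) = λ^2 + 6λ + 10 = 0.
Eigenvalues λ = -3 ± i (complex conjugate pair).
For λ=-3+i: an eigenvector is (1,1) - i(2,1) = (1 - 2i, 1 - i).
A real fundamental pair from Re and Im of e^((-3+i)t)v: X_1 = e^(-3t)(cos(t)·(1,1) + sin(t)·(2,1)), X_2 = e^(-3t)(sin(t)·(1,1) - cos(t)·(2,1)).
General solution: K_1X_1 + K_2X_2.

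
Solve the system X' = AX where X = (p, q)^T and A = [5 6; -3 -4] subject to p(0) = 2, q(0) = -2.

p(t) = 2e^(-t), q(t) = -2e^(-t)

Coefficient matrix A = [[5, 6], [-3, -4]].
Characteristic polynomial det(A - λI) = λ^2 - λ - 2 = 0.
Eigenvalues λ = 2, -1.
For λ=2: (A-λI) row 1 is [3, 6], so an eigenvector is (-2, 1).
For λ=-1: (A-λI) row 1 is [6, 6], so an eigenvector is (1, -1).
General solution: c_1e^(2t)(-2,1) + c_2e^(-t)(1,-1).
Applying p(0)=2, q(0)=-2 gives c_1=0, c_2=2.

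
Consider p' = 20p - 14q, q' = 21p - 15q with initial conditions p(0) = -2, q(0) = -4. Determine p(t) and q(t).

Coefficient matrix A = [[20, -14], [21, -15]].
Characteristic polynomial det(A - λI) = λ^2 - 5λ - 6 = 0.
Eigenvalues λ = -1, 6.
For λ=-1: (A-λI) row 1 is [21, -14], so an eigenvector is (2, 3).
For λ=6: (A-λI) row 1 is [14, -14], so an eigenvector is (-1, -1).
General solution: C_1e^(-t)(2,3) + C_2e^(6t)(-1,-1).
Applying p(0)=-2, q(0)=-4 gives C_1=-2, C_2=-2.

p(t) = 2e^(6t) - 4e^(-t), q(t) = 2e^(6t) - 6e^(-t)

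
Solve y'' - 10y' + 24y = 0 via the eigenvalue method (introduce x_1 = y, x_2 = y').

y(t) = K_1e^(4t) + K_2e^(6t)

Let x_1 = y, x_2 = y'. Then x_1' = x_2 and x_2' = -24x_1 + 10x_2.
A = [[0,1],[-24,10]]; det(A-λI) = λ^2 - 10λ + 24.
Eigenvalues λ = 4, 6 with eigenvectors (1,4), (1,6).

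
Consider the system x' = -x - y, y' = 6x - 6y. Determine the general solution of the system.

x(t) = c_1e^(-3t) + c_2e^(-4t), y(t) = 2c_1e^(-3t) + 3c_2e^(-4t)

Coefficient matrix A = [[-1, -1], [6, -6]].
Characteristic polynomial det(A - λI) = λ^2 + 7λ + 12 = 0.
Eigenvalues λ = -3, -4.
For λ=-3: (A-λI) row 1 is [2, -1], so an eigenvector is (1, 2).
For λ=-4: (A-λI) row 1 is [3, -1], so an eigenvector is (1, 3).
General solution: c_1e^(-3t)(1,2) + c_2e^(-4t)(1,3).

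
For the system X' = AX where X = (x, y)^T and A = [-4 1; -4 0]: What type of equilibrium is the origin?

A = [[-4,1],[-4,0]]; det(A-λI) = λ^2 + 4λ + 4.
repeated λ = -2 with a single eigenvector.

stable improper node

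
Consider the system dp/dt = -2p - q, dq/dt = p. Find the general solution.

p(t) = c_1e^(-t) + c_2te^(-t), q(t) = -c_1e^(-t) - c_2te^(-t) - c_2e^(-t)

Coefficient matrix A = [[-2, -1], [1, 0]].
Characteristic polynomial det(A - λI) = λ^2 + 2λ + 1 = 0.
Single eigenvalue λ = -1 with algebraic multiplicity 2.
Eigenvector v = (1,-1); generalized eigenvector w with (A-λI)w=v is (0,-1).
General solution: e^(-t)[c_1·v + c_2·(t·v + w)].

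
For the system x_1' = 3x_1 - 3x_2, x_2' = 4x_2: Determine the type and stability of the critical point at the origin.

unstable node

A = [[3,-3],[0,4]]; det(A-λI) = λ^2 - 7λ + 12.
λ = 4, 3: both positive.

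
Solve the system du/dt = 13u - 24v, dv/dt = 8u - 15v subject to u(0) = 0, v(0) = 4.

Coefficient matrix A = [[13, -24], [8, -15]].
Characteristic polynomial det(A - λI) = λ^2 + 2λ - 3 = 0.
Eigenvalues λ = 1, -3.
For λ=1: (A-λI) row 1 is [12, -24], so an eigenvector is (2, 1).
For λ=-3: (A-λI) row 1 is [16, -24], so an eigenvector is (3, 2).
General solution: C_1e^(t)(2,1) + C_2e^(-3t)(3,2).
Applying u(0)=0, v(0)=4 gives C_1=-12, C_2=8.

u(t) = -24e^(t) + 24e^(-3t), v(t) = -12e^(t) + 16e^(-3t)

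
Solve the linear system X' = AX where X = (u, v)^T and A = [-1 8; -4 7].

Coefficient matrix A = [[-1, 8], [-4, 7]].
Characteristic polynomial det(A - λI) = λ^2 - 6λ + 25 = 0.
Eigenvalues λ = 3 ± 4i (complex conjugate pair).
For λ=3+4i: an eigenvector is (-1,0) - i(1,1) = (-1 - i, 0 - i).
A real fundamental pair from Re and Im of e^((3+4i)t)v: X_1 = e^(3t)(cos(4t)·(-1,0) + sin(4t)·(1,1)), X_2 = e^(3t)(sin(4t)·(-1,0) - cos(4t)·(1,1)).
General solution: K_1X_1 + K_2X_2.

u(t) = K_1e^(3t)sin(4t) - K_1e^(3t)cos(4t) - K_2e^(3t)sin(4t) - K_2e^(3t)cos(4t), v(t) = K_1e^(3t)sin(4t) - K_2e^(3t)cos(4t)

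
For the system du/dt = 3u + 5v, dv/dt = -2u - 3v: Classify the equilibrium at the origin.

A = [[3,5],[-2,-3]]; det(A-λI) = λ^2 + 1.
λ = 0 ± i: zero real part.

center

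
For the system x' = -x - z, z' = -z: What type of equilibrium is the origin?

A = [[-1,-1],[0,-1]]; det(A-λI) = λ^2 + 2λ + 1.
repeated λ = -1 with a single eigenvector.

stable improper node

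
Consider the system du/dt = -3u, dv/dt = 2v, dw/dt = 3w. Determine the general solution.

Coefficient matrix A = [[-3, 0, 0], [0, 2, 0], [0, 0, 3]].
det(A - λI) = 0 gives eigenvalues λ = -3, 2, 3.
For λ=-3: eigenvector (1,0,0).
For λ=2: eigenvector (0,1,0).
For λ=3: eigenvector (0,0,1).
General solution: c_1e^(-3t)(1,0,0) + c_2e^(2t)(0,1,0) + c_3e^(3t)(0,0,1).

u(t) = c_1e^(-3t), v(t) = c_2e^(2t), w(t) = c_3e^(3t)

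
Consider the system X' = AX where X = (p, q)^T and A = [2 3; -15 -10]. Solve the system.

Coefficient matrix A = [[2, 3], [-15, -10]].
Characteristic polynomial det(A - λI) = λ^2 + 8λ + 25 = 0.
Eigenvalues λ = -4 ± 3i (complex conjugate pair).
For λ=-4+3i: an eigenvector is (-1,2) - i(0,1) = (-1, 2 - i).
A real fundamental pair from Re and Im of e^((-4+3i)t)v: X_1 = e^(-4t)(cos(3t)·(-1,2) + sin(3t)·(0,1)), X_2 = e^(-4t)(sin(3t)·(-1,2) - cos(3t)·(0,1)).
General solution: C_1X_1 + C_2X_2.

p(t) = -C_1e^(-4t)cos(3t) - C_2e^(-4t)sin(3t), q(t) = C_1e^(-4t)sin(3t) + 2C_1e^(-4t)cos(3t) + 2C_2e^(-4t)sin(3t) - C_2e^(-4t)cos(3t)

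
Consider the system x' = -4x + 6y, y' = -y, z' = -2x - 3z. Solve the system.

Coefficient matrix A = [[-4, 6, 0], [0, -1, 0], [-2, 0, -3]].
det(A - λI) = 0 gives eigenvalues λ = -4, -1, -3.
For λ=-4: eigenvector (1,0,2).
For λ=-1: eigenvector (2,1,-2).
For λ=-3: eigenvector (0,0,1).
General solution: C_1e^(-4t)(1,0,2) + C_2e^(-t)(2,1,-2) + C_3e^(-3t)(0,0,1).

x(t) = C_1e^(-4t) + 2C_2e^(-t), y(t) = C_2e^(-t), z(t) = 2C_1e^(-4t) - 2C_2e^(-t) + C_3e^(-3t)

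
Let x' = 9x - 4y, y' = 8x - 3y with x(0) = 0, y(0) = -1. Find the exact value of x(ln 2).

A = [[9,-4],[8,-3]]; eigenvalues λ = 5, 1.
Eigenvectors: (1,1) for λ=5, (1,2) for λ=1.
From the initial condition, c_1 = 1, c_2 = -1.
x(ln 2) = (1)(2^5)(1) + (-1)(2^1)(1) = 30.

30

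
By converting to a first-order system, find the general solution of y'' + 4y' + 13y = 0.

Let x_1 = y, x_2 = y'. Then x_1' = x_2 and x_2' = -13x_1 - 4x_2.
A = [[0,1],[-13,-4]]; det(A-λI) = λ^2 + 4λ + 13.
Eigenvalues λ = -2 ± 3i.

y(t) = C_1e^(-2t)cos(3t) + C_2e^(-2t)sin(3t)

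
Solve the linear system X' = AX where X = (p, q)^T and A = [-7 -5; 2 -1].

p(t) = -2c_1e^(-4t)sin(t) - c_1e^(-4t)cos(t) - c_2e^(-4t)sin(t) + 2c_2e^(-4t)cos(t), q(t) = c_1e^(-4t)sin(t) + c_1e^(-4t)cos(t) + c_2e^(-4t)sin(t) - c_2e^(-4t)cos(t)

Coefficient matrix A = [[-7, -5], [2, -1]].
Characteristic polynomial det(A - λI) = λ^2 + 8λ + 17 = 0.
Eigenvalues λ = -4 ± i (complex conjugate pair).
For λ=-4+i: an eigenvector is (-1,1) - i(-2,1) = (-1 + 2i, 1 - i).
A real fundamental pair from Re and Im of e^((-4+i)t)v: X_1 = e^(-4t)(cos(t)·(-1,1) + sin(t)·(-2,1)), X_2 = e^(-4t)(sin(t)·(-1,1) - cos(t)·(-2,1)).
General solution: c_1X_1 + c_2X_2.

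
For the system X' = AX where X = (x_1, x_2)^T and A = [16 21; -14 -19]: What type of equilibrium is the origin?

saddle

A = [[16,21],[-14,-19]]; det(A-λI) = λ^2 + 3λ - 10.
λ = -5, 2: opposite signs.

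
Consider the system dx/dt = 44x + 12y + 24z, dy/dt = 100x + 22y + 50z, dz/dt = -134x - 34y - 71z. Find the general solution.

Coefficient matrix A = [[44, 12, 24], [100, 22, 50], [-134, -34, -71]].
det(A - λI) = 0 gives eigenvalues λ = -4, 2, -3.
For λ=-4: eigenvector (1,0,-2).
For λ=2: eigenvector (2,5,-6).
For λ=-3: eigenvector (0,-2,1).
General solution: C_1e^(-4t)(1,0,-2) + C_2e^(2t)(2,5,-6) + C_3e^(-3t)(0,-2,1).

x(t) = C_1e^(-4t) + 2C_2e^(2t), y(t) = 5C_2e^(2t) - 2C_3e^(-3t), z(t) = -2C_1e^(-4t) - 6C_2e^(2t) + C_3e^(-3t)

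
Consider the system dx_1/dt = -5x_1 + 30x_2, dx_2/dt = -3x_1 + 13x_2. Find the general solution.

x_1(t) = -3C_1e^(4t)sin(3t) + C_1e^(4t)cos(3t) + C_2e^(4t)sin(3t) + 3C_2e^(4t)cos(3t), x_2(t) = -C_1e^(4t)sin(3t) + C_2e^(4t)cos(3t)

Coefficient matrix A = [[-5, 30], [-3, 13]].
Characteristic polynomial det(A - λI) = λ^2 - 8λ + 25 = 0.
Eigenvalues λ = 4 ± 3i (complex conjugate pair).
For λ=4+3i: an eigenvector is (1,0) - i(-3,-1) = (1 + 3i, 0 + i).
A real fundamental pair from Re and Im of e^((4+3i)t)v: X_1 = e^(4t)(cos(3t)·(1,0) + sin(3t)·(-3,-1)), X_2 = e^(4t)(sin(3t)·(1,0) - cos(3t)·(-3,-1)).
General solution: C_1X_1 + C_2X_2.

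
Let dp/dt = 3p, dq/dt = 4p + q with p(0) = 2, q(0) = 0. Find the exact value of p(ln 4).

A = [[3,0],[4,1]]; eigenvalues λ = 1, 3.
Eigenvectors: (0,1) for λ=1, (1,2) for λ=3.
From the initial condition, c_1 = -4, c_2 = 2.
p(ln 4) = (-4)(4^1)(0) + (2)(4^3)(1) = 128.

128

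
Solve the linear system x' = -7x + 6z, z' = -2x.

x(t) = -3C_1e^(-3t) - 2C_2e^(-4t), z(t) = -2C_1e^(-3t) - C_2e^(-4t)

Coefficient matrix A = [[-7, 6], [-2, 0]].
Characteristic polynomial det(A - λI) = λ^2 + 7λ + 12 = 0.
Eigenvalues λ = -3, -4.
For λ=-3: (A-λI) row 1 is [-4, 6], so an eigenvector is (-3, -2).
For λ=-4: (A-λI) row 1 is [-3, 6], so an eigenvector is (-2, -1).
General solution: C_1e^(-3t)(-3,-2) + C_2e^(-4t)(-2,-1).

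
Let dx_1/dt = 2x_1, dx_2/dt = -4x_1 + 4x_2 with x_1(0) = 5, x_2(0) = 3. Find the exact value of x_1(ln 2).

20

A = [[2,0],[-4,4]]; eigenvalues λ = 2, 4.
Eigenvectors: (-1,-2) for λ=2, (0,1) for λ=4.
From the initial condition, c_1 = -5, c_2 = -7.
x_1(ln 2) = (-5)(2^2)(-1) + (-7)(2^4)(0) = 20.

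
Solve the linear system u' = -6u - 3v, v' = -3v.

Coefficient matrix A = [[-6, -3], [0, -3]].
Characteristic polynomial det(A - λI) = λ^2 + 9λ + 18 = 0.
Eigenvalues λ = -6, -3.
For λ=-6: (A-λI) row 1 is [0, -3], so an eigenvector is (-1, 0).
For λ=-3: (A-λI) row 1 is [-3, -3], so an eigenvector is (1, -1).
General solution: c_1e^(-6t)(-1,0) + c_2e^(-3t)(1,-1).

u(t) = -c_1e^(-6t) + c_2e^(-3t), v(t) = -c_2e^(-3t)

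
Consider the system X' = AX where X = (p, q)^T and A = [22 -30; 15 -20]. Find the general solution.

p(t) = 3K_1e^(t)sin(3t) - K_1e^(t)cos(3t) - K_2e^(t)sin(3t) - 3K_2e^(t)cos(3t), q(t) = 2K_1e^(t)sin(3t) - K_1e^(t)cos(3t) - K_2e^(t)sin(3t) - 2K_2e^(t)cos(3t)

Coefficient matrix A = [[22, -30], [15, -20]].
Characteristic polynomial det(A - λI) = λ^2 - 2λ + 10 = 0.
Eigenvalues λ = 1 ± 3i (complex conjugate pair).
For λ=1+3i: an eigenvector is (-1,-1) - i(3,2) = (-1 - 3i, -1 - 2i).
A real fundamental pair from Re and Im of e^((1+3i)t)v: X_1 = e^(t)(cos(3t)·(-1,-1) + sin(3t)·(3,2)), X_2 = e^(t)(sin(3t)·(-1,-1) - cos(3t)·(3,2)).
General solution: K_1X_1 + K_2X_2.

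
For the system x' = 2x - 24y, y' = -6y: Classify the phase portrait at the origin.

A = [[2,-24],[0,-6]]; det(A-λI) = λ^2 + 4λ - 12.
λ = 2, -6: opposite signs.

saddle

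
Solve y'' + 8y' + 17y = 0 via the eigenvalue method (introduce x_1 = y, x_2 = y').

y(t) = C_1e^(-4t)cos(t) + C_2e^(-4t)sin(t)

Let x_1 = y, x_2 = y'. Then x_1' = x_2 and x_2' = -17x_1 - 8x_2.
A = [[0,1],[-17,-8]]; det(A-λI) = λ^2 + 8λ + 17.
Eigenvalues λ = -4 ± i.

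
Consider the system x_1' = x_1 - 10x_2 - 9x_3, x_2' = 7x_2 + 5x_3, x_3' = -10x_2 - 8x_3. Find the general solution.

x_1(t) = -c_1e^(2t) + c_2e^(t) + 2c_3e^(-3t), x_2(t) = c_1e^(2t) - c_3e^(-3t), x_3(t) = -c_1e^(2t) + 2c_3e^(-3t)

Coefficient matrix A = [[1, -10, -9], [0, 7, 5], [0, -10, -8]].
det(A - λI) = 0 gives eigenvalues λ = 2, 1, -3.
For λ=2: eigenvector (-1,1,-1).
For λ=1: eigenvector (1,0,0).
For λ=-3: eigenvector (2,-1,2).
General solution: c_1e^(2t)(-1,1,-1) + c_2e^(t)(1,0,0) + c_3e^(-3t)(2,-1,2).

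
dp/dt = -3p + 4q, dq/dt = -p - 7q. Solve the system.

Coefficient matrix A = [[-3, 4], [-1, -7]].
Characteristic polynomial det(A - λI) = λ^2 + 10λ + 25 = 0.
Single eigenvalue λ = -5 with algebraic multiplicity 2.
Eigenvector v = (-2,1); generalized eigenvector w with (A-λI)w=v is (1,-1).
General solution: e^(-5t)[c_1·v + c_2·(t·v + w)].

p(t) = -2c_1e^(-5t) - 2c_2te^(-5t) + c_2e^(-5t), q(t) = c_1e^(-5t) + c_2te^(-5t) - c_2e^(-5t)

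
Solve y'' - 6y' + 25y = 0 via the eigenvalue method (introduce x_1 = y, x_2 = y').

Let x_1 = y, x_2 = y'. Then x_1' = x_2 and x_2' = -25x_1 + 6x_2.
A = [[0,1],[-25,6]]; det(A-λI) = λ^2 - 6λ + 25.
Eigenvalues λ = 3 ± 4i.

y(t) = C_1e^(3t)cos(4t) + C_2e^(3t)sin(4t)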